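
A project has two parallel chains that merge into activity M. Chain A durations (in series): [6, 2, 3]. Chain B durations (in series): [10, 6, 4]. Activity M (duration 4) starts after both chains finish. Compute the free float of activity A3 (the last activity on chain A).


ES(A3) = sum of predecessors on chain A = 8
EF(A3) = ES + duration = 8 + 3 = 11
Successor of A3 is M. ES(M) = max(sum(A), sum(B)) = max(11, 20) = 20
Free float = ES(successor) - EF(current) = 20 - 11 = 9

9


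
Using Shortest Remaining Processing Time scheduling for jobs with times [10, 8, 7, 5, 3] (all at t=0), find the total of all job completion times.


Since all jobs arrive at t=0, SRPT equals SPT ordering.
SPT order: [3, 5, 7, 8, 10]
Completion times:
  Job 1: p=3, C=3
  Job 2: p=5, C=8
  Job 3: p=7, C=15
  Job 4: p=8, C=23
  Job 5: p=10, C=33
Total completion time = 3 + 8 + 15 + 23 + 33 = 82

82


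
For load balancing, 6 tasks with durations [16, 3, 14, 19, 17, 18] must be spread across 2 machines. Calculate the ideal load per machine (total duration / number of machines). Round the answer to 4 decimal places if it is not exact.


Total processing time = 16 + 3 + 14 + 19 + 17 + 18 = 87
Number of machines = 2
Ideal balanced load = 87 / 2 = 43.5

43.5


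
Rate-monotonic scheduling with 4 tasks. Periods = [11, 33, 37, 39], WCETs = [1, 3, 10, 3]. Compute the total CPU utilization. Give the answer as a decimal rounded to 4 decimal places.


Compute individual utilizations (exact fractions):
  Task 1: C/T = 1/11 (approx. 0.0909)
  Task 2: C/T = 3/33 = 1/11 (approx. 0.0909)
  Task 3: C/T = 10/37 (approx. 0.2703)
  Task 4: C/T = 3/39 = 1/13 (approx. 0.0769)
Total utilization U = 1/11 + 1/11 + 10/37 + 1/13 = 2799/5291
Rounded to 4 decimal places: U = 0.5290
RM (Liu & Layland) bound for 4 tasks = 0.756828; compare with U = 2799/5291 (approx. 0.529012)
U <= bound, so schedulable by RM sufficient condition.

0.5290


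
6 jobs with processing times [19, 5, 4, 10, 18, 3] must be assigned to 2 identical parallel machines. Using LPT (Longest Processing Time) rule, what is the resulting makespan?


Sort jobs in decreasing order (LPT): [19, 18, 10, 5, 4, 3]
Assign each job to the least loaded machine:
  Machine 1: jobs [19, 5, 4, 3], load = 31
  Machine 2: jobs [18, 10], load = 28
Makespan = max load = 31

31


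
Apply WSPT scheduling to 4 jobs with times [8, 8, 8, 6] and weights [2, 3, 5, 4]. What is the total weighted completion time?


Compute p/w ratios and sort ascending (WSPT): [(6, 4), (8, 5), (8, 3), (8, 2)]
Compute weighted completion times:
  Job (p=6,w=4): C=6, w*C=4*6=24
  Job (p=8,w=5): C=14, w*C=5*14=70
  Job (p=8,w=3): C=22, w*C=3*22=66
  Job (p=8,w=2): C=30, w*C=2*30=60
Total weighted completion time = 220

220


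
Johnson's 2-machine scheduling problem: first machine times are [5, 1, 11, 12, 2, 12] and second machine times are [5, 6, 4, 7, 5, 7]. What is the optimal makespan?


Apply Johnson's rule:
  Group 1 (a <= b): [(2, 1, 6), (5, 2, 5), (1, 5, 5)]
  Group 2 (a > b): [(4, 12, 7), (6, 12, 7), (3, 11, 4)]
Optimal job order: [2, 5, 1, 4, 6, 3]
Schedule:
  Job 2: M1 done at 1, M2 done at 7
  Job 5: M1 done at 3, M2 done at 12
  Job 1: M1 done at 8, M2 done at 17
  Job 4: M1 done at 20, M2 done at 27
  Job 6: M1 done at 32, M2 done at 39
  Job 3: M1 done at 43, M2 done at 47
Makespan = 47

47


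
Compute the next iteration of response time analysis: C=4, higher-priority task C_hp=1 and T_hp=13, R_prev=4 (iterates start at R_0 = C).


R_next = C + ceil(R_prev / T_hp) * C_hp
ceil(4 / 13) = ceil(0.3077) = 1
Interference = 1 * 1 = 1
R_next = 4 + 1 = 5

5


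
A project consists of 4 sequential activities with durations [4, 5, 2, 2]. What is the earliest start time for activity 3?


Activity 3 starts after activities 1 through 2 complete.
Predecessor durations: [4, 5]
ES = 4 + 5 = 9

9


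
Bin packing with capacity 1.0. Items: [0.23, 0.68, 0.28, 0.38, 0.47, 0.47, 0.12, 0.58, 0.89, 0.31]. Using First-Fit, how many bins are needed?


Place items sequentially using First-Fit:
  Item 0.23 -> new Bin 1
  Item 0.68 -> Bin 1 (now 0.91)
  Item 0.28 -> new Bin 2
  Item 0.38 -> Bin 2 (now 0.66)
  Item 0.47 -> new Bin 3
  Item 0.47 -> Bin 3 (now 0.94)
  Item 0.12 -> Bin 2 (now 0.78)
  Item 0.58 -> new Bin 4
  Item 0.89 -> new Bin 5
  Item 0.31 -> Bin 4 (now 0.89)
Total bins used = 5

5


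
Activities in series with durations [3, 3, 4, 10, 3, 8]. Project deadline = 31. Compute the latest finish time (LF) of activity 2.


LF(activity 2) = deadline - sum of successor durations
Successors: activities 3 through 6 with durations [4, 10, 3, 8]
Sum of successor durations = 25
LF = 31 - 25 = 6

6


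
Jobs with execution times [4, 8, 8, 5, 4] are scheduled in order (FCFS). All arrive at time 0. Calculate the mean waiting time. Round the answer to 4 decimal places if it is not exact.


FCFS order (as given): [4, 8, 8, 5, 4]
Waiting times:
  Job 1: wait = 0
  Job 2: wait = 4
  Job 3: wait = 12
  Job 4: wait = 20
  Job 5: wait = 25
Sum of waiting times = 61
Average waiting time = 61/5 = 12.2

12.2


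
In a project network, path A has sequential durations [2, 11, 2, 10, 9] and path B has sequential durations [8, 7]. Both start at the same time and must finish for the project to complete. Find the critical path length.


Path A total = 2 + 11 + 2 + 10 + 9 = 34
Path B total = 8 + 7 = 15
Critical path = longest path = max(34, 15) = 34

34


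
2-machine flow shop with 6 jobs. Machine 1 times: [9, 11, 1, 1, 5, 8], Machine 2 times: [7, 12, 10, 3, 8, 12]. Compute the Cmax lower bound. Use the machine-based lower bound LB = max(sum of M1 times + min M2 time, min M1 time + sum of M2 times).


LB1 = sum(M1 times) + min(M2 times) = 35 + 3 = 38
LB2 = min(M1 times) + sum(M2 times) = 1 + 52 = 53
Lower bound = max(LB1, LB2) = max(38, 53) = 53

53


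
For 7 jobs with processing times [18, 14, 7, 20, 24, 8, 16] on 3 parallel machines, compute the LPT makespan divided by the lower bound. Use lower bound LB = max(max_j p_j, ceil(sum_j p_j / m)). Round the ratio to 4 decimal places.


LPT order: [24, 20, 18, 16, 14, 8, 7]
Machine loads after assignment: [39, 34, 34]
LPT makespan = 39
Lower bound = max(max_job, ceil(total/3)) = max(24, 36) = 36
Ratio = 39 / 36 = 1.0833

1.0833


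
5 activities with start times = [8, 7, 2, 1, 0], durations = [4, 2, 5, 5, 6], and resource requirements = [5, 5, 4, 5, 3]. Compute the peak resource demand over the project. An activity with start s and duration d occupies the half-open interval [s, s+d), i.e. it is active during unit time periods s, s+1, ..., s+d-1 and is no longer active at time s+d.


Each activity i is active on [start_i, start_i + duration_i).
Compute total resource usage per time slot:
  t=0: active resources = [3], total = 3
  t=1: active resources = [5, 3], total = 8
  t=2: active resources = [4, 5, 3], total = 12
  t=3: active resources = [4, 5, 3], total = 12
  t=4: active resources = [4, 5, 3], total = 12
  t=5: active resources = [4, 5, 3], total = 12
  t=6: active resources = [4], total = 4
  t=7: active resources = [5], total = 5
  t=8: active resources = [5, 5], total = 10
  t=9: active resources = [5], total = 5
  t=10: active resources = [5], total = 5
  t=11: active resources = [5], total = 5
Peak resource demand = 12

12


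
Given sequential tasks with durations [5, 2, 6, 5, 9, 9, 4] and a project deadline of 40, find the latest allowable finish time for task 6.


LF(activity 6) = deadline - sum of successor durations
Successors: activities 7 through 7 with durations [4]
Sum of successor durations = 4
LF = 40 - 4 = 36

36


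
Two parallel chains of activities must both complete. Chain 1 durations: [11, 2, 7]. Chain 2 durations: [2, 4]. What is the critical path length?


Path A total = 11 + 2 + 7 = 20
Path B total = 2 + 4 = 6
Critical path = longest path = max(20, 6) = 20

20


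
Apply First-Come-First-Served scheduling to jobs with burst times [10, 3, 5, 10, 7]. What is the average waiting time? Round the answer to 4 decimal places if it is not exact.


FCFS order (as given): [10, 3, 5, 10, 7]
Waiting times:
  Job 1: wait = 0
  Job 2: wait = 10
  Job 3: wait = 13
  Job 4: wait = 18
  Job 5: wait = 28
Sum of waiting times = 69
Average waiting time = 69/5 = 13.8

13.8


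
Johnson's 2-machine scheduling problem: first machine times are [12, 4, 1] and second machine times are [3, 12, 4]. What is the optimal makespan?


Apply Johnson's rule:
  Group 1 (a <= b): [(3, 1, 4), (2, 4, 12)]
  Group 2 (a > b): [(1, 12, 3)]
Optimal job order: [3, 2, 1]
Schedule:
  Job 3: M1 done at 1, M2 done at 5
  Job 2: M1 done at 5, M2 done at 17
  Job 1: M1 done at 17, M2 done at 20
Makespan = 20

20


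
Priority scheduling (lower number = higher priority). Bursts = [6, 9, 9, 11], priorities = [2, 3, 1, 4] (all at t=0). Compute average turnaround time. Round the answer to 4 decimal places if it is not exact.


Sort by priority (ascending = highest first):
Order: [(1, 9), (2, 6), (3, 9), (4, 11)]
Completion times:
  Priority 1, burst=9, C=9
  Priority 2, burst=6, C=15
  Priority 3, burst=9, C=24
  Priority 4, burst=11, C=35
Average turnaround = 83/4 = 20.75

20.75


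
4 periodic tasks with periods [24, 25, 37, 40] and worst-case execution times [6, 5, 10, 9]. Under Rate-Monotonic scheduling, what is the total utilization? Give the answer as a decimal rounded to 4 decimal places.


Compute individual utilizations (exact fractions):
  Task 1: C/T = 6/24 = 1/4 (approx. 0.25)
  Task 2: C/T = 5/25 = 1/5 (approx. 0.2)
  Task 3: C/T = 10/37 (approx. 0.2703)
  Task 4: C/T = 9/40 (approx. 0.225)
Total utilization U = 1/4 + 1/5 + 10/37 + 9/40 = 1399/1480
Rounded to 4 decimal places: U = 0.9453
RM (Liu & Layland) bound for 4 tasks = 0.756828; compare with U = 1399/1480 (approx. 0.945270)
bound < U <= 1, so the RM sufficient condition is not met (inconclusive; an exact test such as response-time analysis is needed).

0.9453


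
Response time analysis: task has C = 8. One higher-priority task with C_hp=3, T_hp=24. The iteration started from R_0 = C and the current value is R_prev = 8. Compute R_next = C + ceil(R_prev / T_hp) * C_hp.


R_next = C + ceil(R_prev / T_hp) * C_hp
ceil(8 / 24) = ceil(0.3333) = 1
Interference = 1 * 3 = 3
R_next = 8 + 3 = 11

11


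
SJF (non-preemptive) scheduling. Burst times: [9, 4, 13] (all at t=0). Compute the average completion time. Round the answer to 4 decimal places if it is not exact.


SJF order (ascending): [4, 9, 13]
Completion times:
  Job 1: burst=4, C=4
  Job 2: burst=9, C=13
  Job 3: burst=13, C=26
Average completion = 43/3 = 14.3333

14.3333


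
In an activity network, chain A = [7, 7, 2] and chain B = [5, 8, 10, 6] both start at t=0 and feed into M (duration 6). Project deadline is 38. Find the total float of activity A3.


Forward pass: ES(A3) = sum of predecessors on chain A = 14
EF = ES + duration = 14 + 2 = 16
Backward pass: LF(M) = deadline = 38; LS(M) = 38 - 6 = 32
LF(A3) = LS(M) - sum(successors on chain A) = 32 - 0 = 32
LS = LF - duration = 32 - 2 = 30
Total float = LS - ES = 30 - 14 = 16

16


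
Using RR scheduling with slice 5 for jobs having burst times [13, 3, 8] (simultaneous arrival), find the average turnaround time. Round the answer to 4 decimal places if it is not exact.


Time quantum = 5
Execution trace:
  J1 runs 5 units, time = 5
  J2 runs 3 units, time = 8
  J3 runs 5 units, time = 13
  J1 runs 5 units, time = 18
  J3 runs 3 units, time = 21
  J1 runs 3 units, time = 24
Finish times: [24, 8, 21]
Average turnaround = 53/3 = 17.6667

17.6667


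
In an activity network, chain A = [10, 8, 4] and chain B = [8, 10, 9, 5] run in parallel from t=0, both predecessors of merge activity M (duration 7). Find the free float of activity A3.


ES(A3) = sum of predecessors on chain A = 18
EF(A3) = ES + duration = 18 + 4 = 22
Successor of A3 is M. ES(M) = max(sum(A), sum(B)) = max(22, 32) = 32
Free float = ES(successor) - EF(current) = 32 - 22 = 10

10


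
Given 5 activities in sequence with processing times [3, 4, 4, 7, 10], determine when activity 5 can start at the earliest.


Activity 5 starts after activities 1 through 4 complete.
Predecessor durations: [3, 4, 4, 7]
ES = 3 + 4 + 4 + 7 = 18

18


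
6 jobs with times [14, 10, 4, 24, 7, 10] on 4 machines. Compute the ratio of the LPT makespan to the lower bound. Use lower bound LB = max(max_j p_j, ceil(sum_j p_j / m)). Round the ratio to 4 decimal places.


LPT order: [24, 14, 10, 10, 7, 4]
Machine loads after assignment: [24, 14, 17, 14]
LPT makespan = 24
Lower bound = max(max_job, ceil(total/4)) = max(24, 18) = 24
Ratio = 24 / 24 = 1.0

1.0


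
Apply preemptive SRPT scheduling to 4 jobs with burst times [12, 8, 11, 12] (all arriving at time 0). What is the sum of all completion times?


Since all jobs arrive at t=0, SRPT equals SPT ordering.
SPT order: [8, 11, 12, 12]
Completion times:
  Job 1: p=8, C=8
  Job 2: p=11, C=19
  Job 3: p=12, C=31
  Job 4: p=12, C=43
Total completion time = 8 + 19 + 31 + 43 = 101

101


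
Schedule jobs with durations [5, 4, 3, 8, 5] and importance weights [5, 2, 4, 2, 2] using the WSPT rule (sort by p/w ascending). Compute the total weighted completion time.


Compute p/w ratios and sort ascending (WSPT): [(3, 4), (5, 5), (4, 2), (5, 2), (8, 2)]
Compute weighted completion times:
  Job (p=3,w=4): C=3, w*C=4*3=12
  Job (p=5,w=5): C=8, w*C=5*8=40
  Job (p=4,w=2): C=12, w*C=2*12=24
  Job (p=5,w=2): C=17, w*C=2*17=34
  Job (p=8,w=2): C=25, w*C=2*25=50
Total weighted completion time = 160

160


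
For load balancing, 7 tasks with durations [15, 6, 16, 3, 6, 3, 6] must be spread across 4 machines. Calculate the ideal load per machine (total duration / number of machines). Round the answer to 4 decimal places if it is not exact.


Total processing time = 15 + 6 + 16 + 3 + 6 + 3 + 6 = 55
Number of machines = 4
Ideal balanced load = 55 / 4 = 13.75

13.75


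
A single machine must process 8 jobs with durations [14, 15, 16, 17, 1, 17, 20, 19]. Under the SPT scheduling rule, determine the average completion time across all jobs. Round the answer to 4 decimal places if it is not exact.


Sort jobs by processing time (SPT order): [1, 14, 15, 16, 17, 17, 19, 20]
Compute completion times sequentially:
  Job 1: processing = 1, completes at 1
  Job 2: processing = 14, completes at 15
  Job 3: processing = 15, completes at 30
  Job 4: processing = 16, completes at 46
  Job 5: processing = 17, completes at 63
  Job 6: processing = 17, completes at 80
  Job 7: processing = 19, completes at 99
  Job 8: processing = 20, completes at 119
Sum of completion times = 453
Average completion time = 453/8 = 56.625

56.625


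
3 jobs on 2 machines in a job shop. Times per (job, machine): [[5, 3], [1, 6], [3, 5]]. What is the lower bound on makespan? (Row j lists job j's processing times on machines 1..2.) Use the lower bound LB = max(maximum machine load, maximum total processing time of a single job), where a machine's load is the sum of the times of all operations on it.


Machine loads:
  Machine 1: 5 + 1 + 3 = 9
  Machine 2: 3 + 6 + 5 = 14
Max machine load = 14
Job totals:
  Job 1: 8
  Job 2: 7
  Job 3: 8
Max job total = 8
Lower bound = max(14, 8) = 14

14


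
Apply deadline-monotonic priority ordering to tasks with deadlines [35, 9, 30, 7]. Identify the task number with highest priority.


Sort tasks by relative deadline (ascending):
  Task 4: deadline = 7
  Task 2: deadline = 9
  Task 3: deadline = 30
  Task 1: deadline = 35
Priority order (highest first): [4, 2, 3, 1]
Highest priority task = 4

4


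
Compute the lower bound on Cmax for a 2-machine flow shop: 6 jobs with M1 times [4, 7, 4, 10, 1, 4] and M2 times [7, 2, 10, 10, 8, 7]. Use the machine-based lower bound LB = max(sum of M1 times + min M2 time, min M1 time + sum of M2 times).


LB1 = sum(M1 times) + min(M2 times) = 30 + 2 = 32
LB2 = min(M1 times) + sum(M2 times) = 1 + 44 = 45
Lower bound = max(LB1, LB2) = max(32, 45) = 45

45


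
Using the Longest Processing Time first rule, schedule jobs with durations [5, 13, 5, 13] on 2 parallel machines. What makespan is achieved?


Sort jobs in decreasing order (LPT): [13, 13, 5, 5]
Assign each job to the least loaded machine:
  Machine 1: jobs [13, 5], load = 18
  Machine 2: jobs [13, 5], load = 18
Makespan = max load = 18

18


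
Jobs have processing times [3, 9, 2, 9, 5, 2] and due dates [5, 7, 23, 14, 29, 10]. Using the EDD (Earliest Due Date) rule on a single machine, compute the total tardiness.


Sort by due date (EDD order): [(3, 5), (9, 7), (2, 10), (9, 14), (2, 23), (5, 29)]
Compute completion times and tardiness:
  Job 1: p=3, d=5, C=3, tardiness=max(0,3-5)=0
  Job 2: p=9, d=7, C=12, tardiness=max(0,12-7)=5
  Job 3: p=2, d=10, C=14, tardiness=max(0,14-10)=4
  Job 4: p=9, d=14, C=23, tardiness=max(0,23-14)=9
  Job 5: p=2, d=23, C=25, tardiness=max(0,25-23)=2
  Job 6: p=5, d=29, C=30, tardiness=max(0,30-29)=1
Total tardiness = 21

21


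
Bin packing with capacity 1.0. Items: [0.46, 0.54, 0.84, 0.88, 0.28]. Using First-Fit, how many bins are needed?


Place items sequentially using First-Fit:
  Item 0.46 -> new Bin 1
  Item 0.54 -> Bin 1 (now 1.0)
  Item 0.84 -> new Bin 2
  Item 0.88 -> new Bin 3
  Item 0.28 -> new Bin 4
Total bins used = 4

4


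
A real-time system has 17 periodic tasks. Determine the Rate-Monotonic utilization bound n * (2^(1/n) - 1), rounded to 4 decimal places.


Compute 2^(1/17) = 1.0416160107
Subtract 1: 1.0416160107 - 1 = 0.0416160107
Multiply by n: 17 * 0.0416160107 = 0.7074721819
Round to 4 dp: 0.7075

0.7075


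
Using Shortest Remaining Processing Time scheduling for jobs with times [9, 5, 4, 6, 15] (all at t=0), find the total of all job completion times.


Since all jobs arrive at t=0, SRPT equals SPT ordering.
SPT order: [4, 5, 6, 9, 15]
Completion times:
  Job 1: p=4, C=4
  Job 2: p=5, C=9
  Job 3: p=6, C=15
  Job 4: p=9, C=24
  Job 5: p=15, C=39
Total completion time = 4 + 9 + 15 + 24 + 39 = 91

91


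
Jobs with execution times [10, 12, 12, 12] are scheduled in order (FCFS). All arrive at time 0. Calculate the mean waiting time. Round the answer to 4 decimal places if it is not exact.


FCFS order (as given): [10, 12, 12, 12]
Waiting times:
  Job 1: wait = 0
  Job 2: wait = 10
  Job 3: wait = 22
  Job 4: wait = 34
Sum of waiting times = 66
Average waiting time = 66/4 = 16.5

16.5


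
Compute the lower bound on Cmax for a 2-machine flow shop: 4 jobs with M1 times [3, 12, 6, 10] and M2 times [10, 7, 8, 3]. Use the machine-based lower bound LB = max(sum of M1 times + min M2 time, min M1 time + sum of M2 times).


LB1 = sum(M1 times) + min(M2 times) = 31 + 3 = 34
LB2 = min(M1 times) + sum(M2 times) = 3 + 28 = 31
Lower bound = max(LB1, LB2) = max(34, 31) = 34

34


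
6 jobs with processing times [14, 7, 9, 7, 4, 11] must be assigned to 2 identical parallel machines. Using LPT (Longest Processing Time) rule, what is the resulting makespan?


Sort jobs in decreasing order (LPT): [14, 11, 9, 7, 7, 4]
Assign each job to the least loaded machine:
  Machine 1: jobs [14, 7, 4], load = 25
  Machine 2: jobs [11, 9, 7], load = 27
Makespan = max load = 27

27


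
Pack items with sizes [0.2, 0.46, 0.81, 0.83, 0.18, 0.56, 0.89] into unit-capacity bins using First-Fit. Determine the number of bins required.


Place items sequentially using First-Fit:
  Item 0.2 -> new Bin 1
  Item 0.46 -> Bin 1 (now 0.66)
  Item 0.81 -> new Bin 2
  Item 0.83 -> new Bin 3
  Item 0.18 -> Bin 1 (now 0.84)
  Item 0.56 -> new Bin 4
  Item 0.89 -> new Bin 5
Total bins used = 5

5


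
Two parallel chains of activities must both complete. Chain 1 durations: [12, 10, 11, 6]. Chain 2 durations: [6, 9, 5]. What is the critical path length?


Path A total = 12 + 10 + 11 + 6 = 39
Path B total = 6 + 9 + 5 = 20
Critical path = longest path = max(39, 20) = 39

39


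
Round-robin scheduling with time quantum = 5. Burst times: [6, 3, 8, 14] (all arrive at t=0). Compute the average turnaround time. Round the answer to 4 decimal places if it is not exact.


Time quantum = 5
Execution trace:
  J1 runs 5 units, time = 5
  J2 runs 3 units, time = 8
  J3 runs 5 units, time = 13
  J4 runs 5 units, time = 18
  J1 runs 1 units, time = 19
  J3 runs 3 units, time = 22
  J4 runs 5 units, time = 27
  J4 runs 4 units, time = 31
Finish times: [19, 8, 22, 31]
Average turnaround = 80/4 = 20.0

20.0


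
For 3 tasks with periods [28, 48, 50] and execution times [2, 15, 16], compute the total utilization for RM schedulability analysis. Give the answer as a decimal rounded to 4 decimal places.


Compute individual utilizations (exact fractions):
  Task 1: C/T = 2/28 = 1/14 (approx. 0.0714)
  Task 2: C/T = 15/48 = 5/16 (approx. 0.3125)
  Task 3: C/T = 16/50 = 8/25 (approx. 0.32)
Total utilization U = 1/14 + 5/16 + 8/25 = 1971/2800
Rounded to 4 decimal places: U = 0.7039
RM (Liu & Layland) bound for 3 tasks = 0.779763; compare with U = 1971/2800 (approx. 0.703929)
U <= bound, so schedulable by RM sufficient condition.

0.7039


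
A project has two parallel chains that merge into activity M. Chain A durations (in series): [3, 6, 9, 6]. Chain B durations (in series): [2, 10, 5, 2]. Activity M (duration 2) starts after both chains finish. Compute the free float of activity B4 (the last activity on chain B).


ES(B4) = sum of predecessors on chain B = 17
EF(B4) = ES + duration = 17 + 2 = 19
Successor of B4 is M. ES(M) = max(sum(A), sum(B)) = max(24, 19) = 24
Free float = ES(successor) - EF(current) = 24 - 19 = 5

5


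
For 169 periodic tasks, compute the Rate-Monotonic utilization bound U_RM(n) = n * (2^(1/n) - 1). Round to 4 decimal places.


Compute 2^(1/169) = 1.0041098851
Subtract 1: 1.0041098851 - 1 = 0.0041098851
Multiply by n: 169 * 0.0041098851 = 0.6945705819
Round to 4 dp: 0.6946

0.6946


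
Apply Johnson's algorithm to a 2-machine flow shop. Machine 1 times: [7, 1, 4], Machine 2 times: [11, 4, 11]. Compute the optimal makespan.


Apply Johnson's rule:
  Group 1 (a <= b): [(2, 1, 4), (3, 4, 11), (1, 7, 11)]
  Group 2 (a > b): []
Optimal job order: [2, 3, 1]
Schedule:
  Job 2: M1 done at 1, M2 done at 5
  Job 3: M1 done at 5, M2 done at 16
  Job 1: M1 done at 12, M2 done at 27
Makespan = 27

27


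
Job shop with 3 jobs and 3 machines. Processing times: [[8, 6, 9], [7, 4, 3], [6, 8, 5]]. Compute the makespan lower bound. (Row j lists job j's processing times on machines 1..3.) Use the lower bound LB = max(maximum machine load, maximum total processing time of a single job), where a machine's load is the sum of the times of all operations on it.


Machine loads:
  Machine 1: 8 + 7 + 6 = 21
  Machine 2: 6 + 4 + 8 = 18
  Machine 3: 9 + 3 + 5 = 17
Max machine load = 21
Job totals:
  Job 1: 23
  Job 2: 14
  Job 3: 19
Max job total = 23
Lower bound = max(21, 23) = 23

23


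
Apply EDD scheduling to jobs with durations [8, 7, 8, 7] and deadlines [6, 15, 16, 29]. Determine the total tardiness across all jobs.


Sort by due date (EDD order): [(8, 6), (7, 15), (8, 16), (7, 29)]
Compute completion times and tardiness:
  Job 1: p=8, d=6, C=8, tardiness=max(0,8-6)=2
  Job 2: p=7, d=15, C=15, tardiness=max(0,15-15)=0
  Job 3: p=8, d=16, C=23, tardiness=max(0,23-16)=7
  Job 4: p=7, d=29, C=30, tardiness=max(0,30-29)=1
Total tardiness = 10

10


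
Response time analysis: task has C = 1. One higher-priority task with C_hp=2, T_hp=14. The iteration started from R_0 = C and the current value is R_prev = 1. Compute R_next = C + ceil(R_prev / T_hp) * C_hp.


R_next = C + ceil(R_prev / T_hp) * C_hp
ceil(1 / 14) = ceil(0.0714) = 1
Interference = 1 * 2 = 2
R_next = 1 + 2 = 3

3


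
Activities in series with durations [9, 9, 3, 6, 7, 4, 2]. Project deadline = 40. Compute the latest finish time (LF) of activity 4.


LF(activity 4) = deadline - sum of successor durations
Successors: activities 5 through 7 with durations [7, 4, 2]
Sum of successor durations = 13
LF = 40 - 13 = 27

27


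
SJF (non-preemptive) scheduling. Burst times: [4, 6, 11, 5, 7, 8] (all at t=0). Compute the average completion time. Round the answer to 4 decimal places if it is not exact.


SJF order (ascending): [4, 5, 6, 7, 8, 11]
Completion times:
  Job 1: burst=4, C=4
  Job 2: burst=5, C=9
  Job 3: burst=6, C=15
  Job 4: burst=7, C=22
  Job 5: burst=8, C=30
  Job 6: burst=11, C=41
Average completion = 121/6 = 20.1667

20.1667


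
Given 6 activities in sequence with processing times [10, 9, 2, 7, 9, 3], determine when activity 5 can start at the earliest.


Activity 5 starts after activities 1 through 4 complete.
Predecessor durations: [10, 9, 2, 7]
ES = 10 + 9 + 2 + 7 = 28

28


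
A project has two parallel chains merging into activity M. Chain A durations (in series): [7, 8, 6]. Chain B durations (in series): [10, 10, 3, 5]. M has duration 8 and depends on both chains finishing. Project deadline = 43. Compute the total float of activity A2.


Forward pass: ES(A2) = sum of predecessors on chain A = 7
EF = ES + duration = 7 + 8 = 15
Backward pass: LF(M) = deadline = 43; LS(M) = 43 - 8 = 35
LF(A2) = LS(M) - sum(successors on chain A) = 35 - 6 = 29
LS = LF - duration = 29 - 8 = 21
Total float = LS - ES = 21 - 7 = 14

14


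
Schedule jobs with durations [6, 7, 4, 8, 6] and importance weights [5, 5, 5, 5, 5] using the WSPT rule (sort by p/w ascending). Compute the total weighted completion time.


Compute p/w ratios and sort ascending (WSPT): [(4, 5), (6, 5), (6, 5), (7, 5), (8, 5)]
Compute weighted completion times:
  Job (p=4,w=5): C=4, w*C=5*4=20
  Job (p=6,w=5): C=10, w*C=5*10=50
  Job (p=6,w=5): C=16, w*C=5*16=80
  Job (p=7,w=5): C=23, w*C=5*23=115
  Job (p=8,w=5): C=31, w*C=5*31=155
Total weighted completion time = 420

420


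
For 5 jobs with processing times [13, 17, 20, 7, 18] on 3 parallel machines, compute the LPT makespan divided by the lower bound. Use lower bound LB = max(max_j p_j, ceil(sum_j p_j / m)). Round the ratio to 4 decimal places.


LPT order: [20, 18, 17, 13, 7]
Machine loads after assignment: [20, 25, 30]
LPT makespan = 30
Lower bound = max(max_job, ceil(total/3)) = max(20, 25) = 25
Ratio = 30 / 25 = 1.2

1.2


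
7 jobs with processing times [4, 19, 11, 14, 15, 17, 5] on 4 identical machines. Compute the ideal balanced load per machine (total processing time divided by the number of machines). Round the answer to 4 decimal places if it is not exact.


Total processing time = 4 + 19 + 11 + 14 + 15 + 17 + 5 = 85
Number of machines = 4
Ideal balanced load = 85 / 4 = 21.25

21.25


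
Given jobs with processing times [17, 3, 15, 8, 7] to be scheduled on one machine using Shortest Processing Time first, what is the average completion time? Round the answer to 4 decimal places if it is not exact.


Sort jobs by processing time (SPT order): [3, 7, 8, 15, 17]
Compute completion times sequentially:
  Job 1: processing = 3, completes at 3
  Job 2: processing = 7, completes at 10
  Job 3: processing = 8, completes at 18
  Job 4: processing = 15, completes at 33
  Job 5: processing = 17, completes at 50
Sum of completion times = 114
Average completion time = 114/5 = 22.8

22.8


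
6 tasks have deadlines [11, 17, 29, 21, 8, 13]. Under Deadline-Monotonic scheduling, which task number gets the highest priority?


Sort tasks by relative deadline (ascending):
  Task 5: deadline = 8
  Task 1: deadline = 11
  Task 6: deadline = 13
  Task 2: deadline = 17
  Task 4: deadline = 21
  Task 3: deadline = 29
Priority order (highest first): [5, 1, 6, 2, 4, 3]
Highest priority task = 5

5


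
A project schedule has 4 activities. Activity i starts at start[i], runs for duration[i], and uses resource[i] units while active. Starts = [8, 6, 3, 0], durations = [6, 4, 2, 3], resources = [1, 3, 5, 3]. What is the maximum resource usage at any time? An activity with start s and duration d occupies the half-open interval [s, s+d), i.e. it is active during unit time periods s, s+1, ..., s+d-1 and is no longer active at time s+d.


Each activity i is active on [start_i, start_i + duration_i).
Compute total resource usage per time slot:
  t=0: active resources = [3], total = 3
  t=1: active resources = [3], total = 3
  t=2: active resources = [3], total = 3
  t=3: active resources = [5], total = 5
  t=4: active resources = [5], total = 5
  t=5: active resources = [], total = 0
  t=6: active resources = [3], total = 3
  t=7: active resources = [3], total = 3
  t=8: active resources = [1, 3], total = 4
  t=9: active resources = [1, 3], total = 4
  t=10: active resources = [1], total = 1
  t=11: active resources = [1], total = 1
  t=12: active resources = [1], total = 1
  t=13: active resources = [1], total = 1
Peak resource demand = 5

5


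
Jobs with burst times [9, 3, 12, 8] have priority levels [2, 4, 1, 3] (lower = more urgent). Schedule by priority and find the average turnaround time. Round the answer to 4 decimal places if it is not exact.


Sort by priority (ascending = highest first):
Order: [(1, 12), (2, 9), (3, 8), (4, 3)]
Completion times:
  Priority 1, burst=12, C=12
  Priority 2, burst=9, C=21
  Priority 3, burst=8, C=29
  Priority 4, burst=3, C=32
Average turnaround = 94/4 = 23.5

23.5


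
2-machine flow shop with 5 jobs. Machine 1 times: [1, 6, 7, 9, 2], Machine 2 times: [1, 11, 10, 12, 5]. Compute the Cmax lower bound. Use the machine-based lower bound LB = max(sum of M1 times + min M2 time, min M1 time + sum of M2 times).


LB1 = sum(M1 times) + min(M2 times) = 25 + 1 = 26
LB2 = min(M1 times) + sum(M2 times) = 1 + 39 = 40
Lower bound = max(LB1, LB2) = max(26, 40) = 40

40


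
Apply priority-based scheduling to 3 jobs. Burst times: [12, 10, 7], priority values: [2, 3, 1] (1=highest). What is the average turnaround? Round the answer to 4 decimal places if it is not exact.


Sort by priority (ascending = highest first):
Order: [(1, 7), (2, 12), (3, 10)]
Completion times:
  Priority 1, burst=7, C=7
  Priority 2, burst=12, C=19
  Priority 3, burst=10, C=29
Average turnaround = 55/3 = 18.3333

18.3333


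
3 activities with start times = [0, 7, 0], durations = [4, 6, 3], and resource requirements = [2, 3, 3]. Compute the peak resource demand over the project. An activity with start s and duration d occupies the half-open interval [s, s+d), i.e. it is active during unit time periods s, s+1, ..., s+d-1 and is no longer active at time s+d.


Each activity i is active on [start_i, start_i + duration_i).
Compute total resource usage per time slot:
  t=0: active resources = [2, 3], total = 5
  t=1: active resources = [2, 3], total = 5
  t=2: active resources = [2, 3], total = 5
  t=3: active resources = [2], total = 2
  t=4: active resources = [], total = 0
  t=5: active resources = [], total = 0
  t=6: active resources = [], total = 0
  t=7: active resources = [3], total = 3
  t=8: active resources = [3], total = 3
  t=9: active resources = [3], total = 3
  t=10: active resources = [3], total = 3
  t=11: active resources = [3], total = 3
  t=12: active resources = [3], total = 3
Peak resource demand = 5

5


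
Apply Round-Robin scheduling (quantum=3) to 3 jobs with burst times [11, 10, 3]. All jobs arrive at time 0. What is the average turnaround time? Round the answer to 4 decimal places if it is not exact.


Time quantum = 3
Execution trace:
  J1 runs 3 units, time = 3
  J2 runs 3 units, time = 6
  J3 runs 3 units, time = 9
  J1 runs 3 units, time = 12
  J2 runs 3 units, time = 15
  J1 runs 3 units, time = 18
  J2 runs 3 units, time = 21
  J1 runs 2 units, time = 23
  J2 runs 1 units, time = 24
Finish times: [23, 24, 9]
Average turnaround = 56/3 = 18.6667

18.6667


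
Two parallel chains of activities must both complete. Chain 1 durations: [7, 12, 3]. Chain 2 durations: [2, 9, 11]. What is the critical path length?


Path A total = 7 + 12 + 3 = 22
Path B total = 2 + 9 + 11 = 22
Critical path = longest path = max(22, 22) = 22

22


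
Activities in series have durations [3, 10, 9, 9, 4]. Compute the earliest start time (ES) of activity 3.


Activity 3 starts after activities 1 through 2 complete.
Predecessor durations: [3, 10]
ES = 3 + 10 = 13

13


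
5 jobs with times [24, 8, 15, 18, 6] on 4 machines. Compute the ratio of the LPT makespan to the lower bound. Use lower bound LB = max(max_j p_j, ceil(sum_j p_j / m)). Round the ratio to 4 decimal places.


LPT order: [24, 18, 15, 8, 6]
Machine loads after assignment: [24, 18, 15, 14]
LPT makespan = 24
Lower bound = max(max_job, ceil(total/4)) = max(24, 18) = 24
Ratio = 24 / 24 = 1.0

1.0


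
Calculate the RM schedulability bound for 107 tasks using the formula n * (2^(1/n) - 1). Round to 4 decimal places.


Compute 2^(1/107) = 1.0064990387
Subtract 1: 1.0064990387 - 1 = 0.0064990387
Multiply by n: 107 * 0.0064990387 = 0.6953971409
Round to 4 dp: 0.6954

0.6954


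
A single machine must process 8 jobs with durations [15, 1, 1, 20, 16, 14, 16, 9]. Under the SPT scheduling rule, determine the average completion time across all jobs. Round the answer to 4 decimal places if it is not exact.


Sort jobs by processing time (SPT order): [1, 1, 9, 14, 15, 16, 16, 20]
Compute completion times sequentially:
  Job 1: processing = 1, completes at 1
  Job 2: processing = 1, completes at 2
  Job 3: processing = 9, completes at 11
  Job 4: processing = 14, completes at 25
  Job 5: processing = 15, completes at 40
  Job 6: processing = 16, completes at 56
  Job 7: processing = 16, completes at 72
  Job 8: processing = 20, completes at 92
Sum of completion times = 299
Average completion time = 299/8 = 37.375

37.375


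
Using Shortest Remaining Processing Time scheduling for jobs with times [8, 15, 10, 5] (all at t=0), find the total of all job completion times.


Since all jobs arrive at t=0, SRPT equals SPT ordering.
SPT order: [5, 8, 10, 15]
Completion times:
  Job 1: p=5, C=5
  Job 2: p=8, C=13
  Job 3: p=10, C=23
  Job 4: p=15, C=38
Total completion time = 5 + 13 + 23 + 38 = 79

79


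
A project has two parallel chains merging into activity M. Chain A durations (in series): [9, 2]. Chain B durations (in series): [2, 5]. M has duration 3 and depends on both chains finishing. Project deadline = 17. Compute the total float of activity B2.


Forward pass: ES(B2) = sum of predecessors on chain B = 2
EF = ES + duration = 2 + 5 = 7
Backward pass: LF(M) = deadline = 17; LS(M) = 17 - 3 = 14
LF(B2) = LS(M) - sum(successors on chain B) = 14 - 0 = 14
LS = LF - duration = 14 - 5 = 9
Total float = LS - ES = 9 - 2 = 7

7


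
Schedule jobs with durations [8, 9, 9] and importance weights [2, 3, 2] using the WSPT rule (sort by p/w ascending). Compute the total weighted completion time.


Compute p/w ratios and sort ascending (WSPT): [(9, 3), (8, 2), (9, 2)]
Compute weighted completion times:
  Job (p=9,w=3): C=9, w*C=3*9=27
  Job (p=8,w=2): C=17, w*C=2*17=34
  Job (p=9,w=2): C=26, w*C=2*26=52
Total weighted completion time = 113

113


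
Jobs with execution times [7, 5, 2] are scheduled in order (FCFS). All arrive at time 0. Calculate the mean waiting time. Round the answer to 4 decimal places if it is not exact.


FCFS order (as given): [7, 5, 2]
Waiting times:
  Job 1: wait = 0
  Job 2: wait = 7
  Job 3: wait = 12
Sum of waiting times = 19
Average waiting time = 19/3 = 6.3333

6.3333


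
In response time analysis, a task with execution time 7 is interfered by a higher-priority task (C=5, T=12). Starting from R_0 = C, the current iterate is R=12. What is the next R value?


R_next = C + ceil(R_prev / T_hp) * C_hp
ceil(12 / 12) = ceil(1.0) = 1
Interference = 1 * 5 = 5
R_next = 7 + 5 = 12
R_next = R_prev, so the iteration has converged (response time = 12).

12


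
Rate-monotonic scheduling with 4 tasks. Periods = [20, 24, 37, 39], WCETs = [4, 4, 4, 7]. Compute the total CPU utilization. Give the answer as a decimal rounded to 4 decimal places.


Compute individual utilizations (exact fractions):
  Task 1: C/T = 4/20 = 1/5 (approx. 0.2)
  Task 2: C/T = 4/24 = 1/6 (approx. 0.1667)
  Task 3: C/T = 4/37 (approx. 0.1081)
  Task 4: C/T = 7/39 (approx. 0.1795)
Total utilization U = 1/5 + 1/6 + 4/37 + 7/39 = 3147/4810
Rounded to 4 decimal places: U = 0.6543
RM (Liu & Layland) bound for 4 tasks = 0.756828; compare with U = 3147/4810 (approx. 0.654262)
U <= bound, so schedulable by RM sufficient condition.

0.6543


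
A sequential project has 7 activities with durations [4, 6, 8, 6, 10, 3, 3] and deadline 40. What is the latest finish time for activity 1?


LF(activity 1) = deadline - sum of successor durations
Successors: activities 2 through 7 with durations [6, 8, 6, 10, 3, 3]
Sum of successor durations = 36
LF = 40 - 36 = 4

4


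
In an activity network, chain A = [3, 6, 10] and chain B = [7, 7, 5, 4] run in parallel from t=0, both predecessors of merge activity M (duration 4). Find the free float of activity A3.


ES(A3) = sum of predecessors on chain A = 9
EF(A3) = ES + duration = 9 + 10 = 19
Successor of A3 is M. ES(M) = max(sum(A), sum(B)) = max(19, 23) = 23
Free float = ES(successor) - EF(current) = 23 - 19 = 4

4


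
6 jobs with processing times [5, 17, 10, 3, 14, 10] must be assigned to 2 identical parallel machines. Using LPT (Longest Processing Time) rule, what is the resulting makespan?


Sort jobs in decreasing order (LPT): [17, 14, 10, 10, 5, 3]
Assign each job to the least loaded machine:
  Machine 1: jobs [17, 10, 3], load = 30
  Machine 2: jobs [14, 10, 5], load = 29
Makespan = max load = 30

30


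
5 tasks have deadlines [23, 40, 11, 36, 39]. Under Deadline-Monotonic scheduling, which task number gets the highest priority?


Sort tasks by relative deadline (ascending):
  Task 3: deadline = 11
  Task 1: deadline = 23
  Task 4: deadline = 36
  Task 5: deadline = 39
  Task 2: deadline = 40
Priority order (highest first): [3, 1, 4, 5, 2]
Highest priority task = 3

3


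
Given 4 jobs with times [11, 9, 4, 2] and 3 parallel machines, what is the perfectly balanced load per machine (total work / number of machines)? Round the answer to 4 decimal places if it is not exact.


Total processing time = 11 + 9 + 4 + 2 = 26
Number of machines = 3
Ideal balanced load = 26 / 3 = 8.6667

8.6667


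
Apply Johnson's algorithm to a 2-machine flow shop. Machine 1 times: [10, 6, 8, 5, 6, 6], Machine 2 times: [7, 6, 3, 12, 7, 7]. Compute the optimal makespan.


Apply Johnson's rule:
  Group 1 (a <= b): [(4, 5, 12), (2, 6, 6), (5, 6, 7), (6, 6, 7)]
  Group 2 (a > b): [(1, 10, 7), (3, 8, 3)]
Optimal job order: [4, 2, 5, 6, 1, 3]
Schedule:
  Job 4: M1 done at 5, M2 done at 17
  Job 2: M1 done at 11, M2 done at 23
  Job 5: M1 done at 17, M2 done at 30
  Job 6: M1 done at 23, M2 done at 37
  Job 1: M1 done at 33, M2 done at 44
  Job 3: M1 done at 41, M2 done at 47
Makespan = 47

47


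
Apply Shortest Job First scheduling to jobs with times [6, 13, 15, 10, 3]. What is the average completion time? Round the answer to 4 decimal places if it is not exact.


SJF order (ascending): [3, 6, 10, 13, 15]
Completion times:
  Job 1: burst=3, C=3
  Job 2: burst=6, C=9
  Job 3: burst=10, C=19
  Job 4: burst=13, C=32
  Job 5: burst=15, C=47
Average completion = 110/5 = 22.0

22.0


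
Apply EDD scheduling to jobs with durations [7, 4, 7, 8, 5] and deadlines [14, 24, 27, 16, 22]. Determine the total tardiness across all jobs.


Sort by due date (EDD order): [(7, 14), (8, 16), (5, 22), (4, 24), (7, 27)]
Compute completion times and tardiness:
  Job 1: p=7, d=14, C=7, tardiness=max(0,7-14)=0
  Job 2: p=8, d=16, C=15, tardiness=max(0,15-16)=0
  Job 3: p=5, d=22, C=20, tardiness=max(0,20-22)=0
  Job 4: p=4, d=24, C=24, tardiness=max(0,24-24)=0
  Job 5: p=7, d=27, C=31, tardiness=max(0,31-27)=4
Total tardiness = 4

4


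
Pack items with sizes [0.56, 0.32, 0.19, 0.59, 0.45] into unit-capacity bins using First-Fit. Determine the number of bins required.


Place items sequentially using First-Fit:
  Item 0.56 -> new Bin 1
  Item 0.32 -> Bin 1 (now 0.88)
  Item 0.19 -> new Bin 2
  Item 0.59 -> Bin 2 (now 0.78)
  Item 0.45 -> new Bin 3
Total bins used = 3

3


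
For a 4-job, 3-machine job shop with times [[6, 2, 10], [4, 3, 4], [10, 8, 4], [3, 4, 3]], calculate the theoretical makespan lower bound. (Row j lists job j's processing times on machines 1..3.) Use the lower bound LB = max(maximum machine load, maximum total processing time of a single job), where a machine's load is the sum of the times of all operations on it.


Machine loads:
  Machine 1: 6 + 4 + 10 + 3 = 23
  Machine 2: 2 + 3 + 8 + 4 = 17
  Machine 3: 10 + 4 + 4 + 3 = 21
Max machine load = 23
Job totals:
  Job 1: 18
  Job 2: 11
  Job 3: 22
  Job 4: 10
Max job total = 22
Lower bound = max(23, 22) = 23

23
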